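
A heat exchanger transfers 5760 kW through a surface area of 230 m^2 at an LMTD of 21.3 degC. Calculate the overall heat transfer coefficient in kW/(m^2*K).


From Q = U*A*LMTD, U = Q / (A * LMTD)
U = 5760 / (230 * 21.3) = 5760 / 4899 = 1.176

1.176 kW/(m^2*K)


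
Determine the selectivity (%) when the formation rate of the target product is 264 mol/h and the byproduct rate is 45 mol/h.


Selectivity = desired / (desired + undesired) * 100
Total products = 264 + 45 = 309 mol/h
S = 264 / 309 * 100
= 0.8544 * 100
= 85.44 %

85.44 %


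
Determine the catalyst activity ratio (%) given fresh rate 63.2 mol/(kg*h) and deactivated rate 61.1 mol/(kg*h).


Activity (%) = (rate_used / rate_fresh) * 100
rate_used = 61.1, rate_fresh = 63.2
= (61.1 / 63.2) * 100
= 0.9668 * 100 = 96.68

96.68 %


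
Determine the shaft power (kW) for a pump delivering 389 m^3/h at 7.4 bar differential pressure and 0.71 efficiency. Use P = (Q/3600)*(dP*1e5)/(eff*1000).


Q = 389 / 3600 = 0.108056 m^3/s
P = 0.108056 * (7.4 * 1e5) / 0.71 / 1000 = 112.6

112.6 kW


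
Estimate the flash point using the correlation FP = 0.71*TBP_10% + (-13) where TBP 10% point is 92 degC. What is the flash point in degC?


FP = 0.71 * 92 + (-13) = 52.32

52.32 degC


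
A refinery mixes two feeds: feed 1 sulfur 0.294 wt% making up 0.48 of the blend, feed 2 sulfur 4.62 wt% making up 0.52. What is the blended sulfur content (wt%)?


Linear sulfur blending: S_blend = x1*S1 + x2*S2
Contribution 1: 0.48 * 0.294 = 0.14112 wt%
Contribution 2: 0.52 * 4.62 = 2.4024 wt%
S_blend = 0.14112 + 2.4024 = 2.54352

2.54352 wt%


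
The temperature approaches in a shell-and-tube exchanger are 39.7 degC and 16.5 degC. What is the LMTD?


LMTD = (dT1 - dT2) / ln(dT1/dT2)
= (39.7 - 16.5) / ln(39.7 / 16.5) = 23.2 / 0.877991 = 26.42

26.42 degC


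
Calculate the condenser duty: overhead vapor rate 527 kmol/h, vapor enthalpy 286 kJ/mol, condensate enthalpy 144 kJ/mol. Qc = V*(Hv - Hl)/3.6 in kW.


Qc = 527 * (286 - 144) / 3.6 = 527 * 142 / 3.6 = 20790

20790 kW


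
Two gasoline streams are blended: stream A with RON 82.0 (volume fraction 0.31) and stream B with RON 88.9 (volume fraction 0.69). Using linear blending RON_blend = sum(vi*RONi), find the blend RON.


Linear blending: RON_blend = sum(vi * RONi)
Contribution 1: 0.31 * 82.0 = 25.42
Contribution 2: 0.69 * 88.9 = 61.341
RON_blend = 25.42 + 61.341 = 86.761

86.761


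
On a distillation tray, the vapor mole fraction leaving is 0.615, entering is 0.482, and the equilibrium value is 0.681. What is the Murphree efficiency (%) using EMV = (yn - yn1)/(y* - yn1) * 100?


Murphree vapor efficiency: EMV = (y_n - y_(n-1)) / (y*_n - y_(n-1)) * 100
EMV = (0.615 - 0.482) / (0.681 - 0.482) * 100 = 0.133 / 0.199 * 100 = 66.83

66.83 %


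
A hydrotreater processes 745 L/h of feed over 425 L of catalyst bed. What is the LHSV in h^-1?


LHSV = volumetric feed rate / catalyst volume
= 745 L/h / 425 L
= 1.753 h^-1

1.753 h^-1


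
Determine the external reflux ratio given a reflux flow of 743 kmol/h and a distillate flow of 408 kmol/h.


Reflux ratio definition: R = L / D (liquid returned / distillate withdrawn)
L = 743 kmol/h, D = 408 kmol/h
R = 743 / 408 = 1.821

1.821


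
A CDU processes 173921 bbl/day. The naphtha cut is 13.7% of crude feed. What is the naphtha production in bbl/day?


Crude throughput = 173921 bbl/day
Fraction yield = 13.7%
yield = throughput * fraction / 100
yield = 173921 * 13.7 / 100 = 23827.177

23827.177 bbl/day


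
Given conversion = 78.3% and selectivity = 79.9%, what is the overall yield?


Overall yield = conversion (%) * selectivity (%) / 100
Conversion = 78.3%, Selectivity = 79.9%
Y = 78.3 * 79.9 / 100
= 62.5617 %

62.5617 %


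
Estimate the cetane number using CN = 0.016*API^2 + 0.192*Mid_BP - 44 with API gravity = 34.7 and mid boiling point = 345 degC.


CN = 0.016 * 34.7^2 + 0.192 * 345 - 44
CN = 19.26544 + 66.24 - 44 = 41.50544

41.50544


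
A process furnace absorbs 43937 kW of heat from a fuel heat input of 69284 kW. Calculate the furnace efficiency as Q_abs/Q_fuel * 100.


Furnace efficiency = Q_absorbed / Q_fuel * 100
= 43937 / 69284 * 100 = 63.42

63.42 %


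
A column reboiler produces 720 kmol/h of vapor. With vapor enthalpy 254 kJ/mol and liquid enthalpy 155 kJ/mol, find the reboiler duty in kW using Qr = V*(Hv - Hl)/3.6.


Qr = 720 * (254 - 155) / 3.6 = 720 * 99 / 3.6 = 19800

19800 kW


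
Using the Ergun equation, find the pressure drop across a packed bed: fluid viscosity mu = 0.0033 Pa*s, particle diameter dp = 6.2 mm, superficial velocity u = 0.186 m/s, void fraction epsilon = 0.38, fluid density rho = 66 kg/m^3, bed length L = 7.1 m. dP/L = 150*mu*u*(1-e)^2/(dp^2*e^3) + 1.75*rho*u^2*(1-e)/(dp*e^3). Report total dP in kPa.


dp = 6.2 mm = 0.0062 m
Viscous term = 150*0.0033*0.186*(1-0.38)^2 / (0.0062^2*0.38^3) = 16779
Inertial term = 1.75*66*0.186^2*(1-0.38) / (0.0062*0.38^3) = 7282.11
dP/L = 16779 + 7282.11 = 24061.1 Pa/m
dP = 24061.1 * 7.1 / 1000 = 170.8 kPa

170.8 kPa


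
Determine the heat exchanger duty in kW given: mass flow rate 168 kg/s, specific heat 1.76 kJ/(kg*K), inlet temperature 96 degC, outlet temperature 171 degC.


Q = m_dot * cp * delta_T
delta_T = 171 - 96 = 75 K
Q = 168 * 1.76 * 75
= 295.68 * 75
= 22176 kW

22176 kW


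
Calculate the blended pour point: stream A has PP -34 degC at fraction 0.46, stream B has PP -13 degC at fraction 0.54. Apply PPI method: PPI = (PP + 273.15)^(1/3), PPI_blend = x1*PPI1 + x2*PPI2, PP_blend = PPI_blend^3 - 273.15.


PPI_1 = (-34 + 273.15)^(1/3) = 6.20712
PPI_2 = (-13 + 273.15)^(1/3) = 6.383731
PPI_blend = 0.46 * 6.20712 + 0.54 * 6.383731 = 6.30249
PP_blend = 6.30249^3 - 273.15 = 250.3436 - 273.15 = -22.81

-22.81 degC


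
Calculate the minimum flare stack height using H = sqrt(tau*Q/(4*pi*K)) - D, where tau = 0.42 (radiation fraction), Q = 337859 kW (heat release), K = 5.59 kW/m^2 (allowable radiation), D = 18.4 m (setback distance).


tau*Q/(4*pi*K) = 0.42 * 337859 / (4 * pi * 5.59) = 2020.05
sqrt(2020.05) = 44.945
H = 44.945 - 18.4 = 26.55

26.55 m


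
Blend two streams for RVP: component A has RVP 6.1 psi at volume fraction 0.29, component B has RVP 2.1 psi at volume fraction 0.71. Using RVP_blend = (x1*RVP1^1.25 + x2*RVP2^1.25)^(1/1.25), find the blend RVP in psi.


Chevron index: RVP_blend = (sum xi*RVPi^1.25)^(1/1.25)
RVP^1.25 terms: 0.29 * 6.1^1.25 + 0.71 * 2.1^1.25 = 4.57497
RVP_blend = 4.57497^(1/1.25) = 3.375

3.375 psi


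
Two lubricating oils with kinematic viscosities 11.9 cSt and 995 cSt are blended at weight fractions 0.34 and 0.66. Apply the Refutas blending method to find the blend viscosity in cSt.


Refutas method: VBN_i = 14.534*ln(ln(visc_i + 0.8)) + 10.975, blended linearly by mass fraction; since VBN is linear in VBI_i = ln(ln(visc_i + 0.8)) and the fractions sum to 1, blend VBI directly: visc = exp(exp(VBI_blend)) - 0.8
VBI_1 = ln(ln(11.9 + 0.8)) = 0.932795
VBI_2 = ln(ln(995 + 0.8)) = 1.93204
VBI_blend = 0.34 * 0.932795 + 0.66 * 1.93204 = 1.5923
visc_blend = exp(exp(1.5923)) - 0.8 = 135.5

135.5 cSt


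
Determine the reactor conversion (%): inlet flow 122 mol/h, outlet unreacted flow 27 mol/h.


X = (F_in - F_out) / F_in * 100
Moles reacted = 122 - 27 = 95
X = 95 / 122 * 100
= 0.7787 * 100
= 77.87 %

77.87 %


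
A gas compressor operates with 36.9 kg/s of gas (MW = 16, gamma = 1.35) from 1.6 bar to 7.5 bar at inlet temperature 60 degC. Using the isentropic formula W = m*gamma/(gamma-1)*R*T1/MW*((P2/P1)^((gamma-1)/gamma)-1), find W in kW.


Isentropic work: W = m*(gamma/(gamma-1))*(R*T1/MW)*((P2/P1)^((gamma-1)/gamma) - 1)
T1 = 60 + 273.15 = 333.15 K
Pressure ratio = 7.5 / 1.6 = 4.6875
Exponent = (1.35 - 1)/1.35 = 0.259259
(P2/P1)^exp - 1 = 4.6875^0.259259 - 1 = 0.492614
W = 36.9 * 1.35 / 0.35 * 8.314 * 333.15 / 16 * 0.492614 = 12140

12140 kW


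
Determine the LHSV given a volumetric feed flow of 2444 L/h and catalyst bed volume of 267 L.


LHSV = volumetric feed rate / catalyst volume
= 2444 L/h / 267 L
= 9.154 h^-1

9.154 h^-1


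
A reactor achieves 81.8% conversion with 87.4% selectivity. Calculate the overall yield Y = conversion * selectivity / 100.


Overall yield = conversion (%) * selectivity (%) / 100
Conversion = 81.8%, Selectivity = 87.4%
Y = 81.8 * 87.4 / 100
= 71.4932 %

71.4932 %


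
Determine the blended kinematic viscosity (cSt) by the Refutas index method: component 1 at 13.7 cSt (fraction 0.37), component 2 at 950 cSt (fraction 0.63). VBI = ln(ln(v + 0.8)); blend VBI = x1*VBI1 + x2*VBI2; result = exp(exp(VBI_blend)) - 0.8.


Refutas method: VBN_i = 14.534*ln(ln(visc_i + 0.8)) + 10.975, blended linearly by mass fraction; since VBN is linear in VBI_i = ln(ln(visc_i + 0.8)) and the fractions sum to 1, blend VBI directly: visc = exp(exp(VBI_blend)) - 0.8
VBI_1 = ln(ln(13.7 + 0.8)) = 0.983631
VBI_2 = ln(ln(950 + 0.8)) = 1.92531
VBI_blend = 0.37 * 0.983631 + 0.63 * 1.92531 = 1.57689
visc_blend = exp(exp(1.57689)) - 0.8 = 125.7

125.7 cSt


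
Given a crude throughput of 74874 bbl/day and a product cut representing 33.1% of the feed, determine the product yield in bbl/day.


Crude throughput = 74874 bbl/day
Fraction yield = 33.1%
yield = throughput * fraction / 100
yield = 74874 * 33.1 / 100 = 24783.294

24783.294 bbl/day


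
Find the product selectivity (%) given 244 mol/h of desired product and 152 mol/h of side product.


Selectivity = desired / (desired + undesired) * 100
Total products = 244 + 152 = 396 mol/h
S = 244 / 396 * 100
= 0.6162 * 100
= 61.62 %

61.62 %


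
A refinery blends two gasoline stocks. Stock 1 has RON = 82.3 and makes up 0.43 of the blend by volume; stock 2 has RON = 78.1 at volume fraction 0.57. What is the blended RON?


Linear blending: RON_blend = sum(vi * RONi)
Contribution 1: 0.43 * 82.3 = 35.389
Contribution 2: 0.57 * 78.1 = 44.517
RON_blend = 35.389 + 44.517 = 79.906

79.906


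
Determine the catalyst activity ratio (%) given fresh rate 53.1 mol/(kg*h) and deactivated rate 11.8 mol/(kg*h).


Activity (%) = (rate_used / rate_fresh) * 100
rate_used = 11.8, rate_fresh = 53.1
= (11.8 / 53.1) * 100
= 0.2222 * 100 = 22.22

22.22 %


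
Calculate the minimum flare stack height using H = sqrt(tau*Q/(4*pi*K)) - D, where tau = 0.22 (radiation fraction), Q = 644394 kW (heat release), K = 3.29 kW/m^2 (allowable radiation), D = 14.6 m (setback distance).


tau*Q/(4*pi*K) = 0.22 * 644394 / (4 * pi * 3.29) = 3429.01
sqrt(3429.01) = 58.5577
H = 58.5577 - 14.6 = 43.96

43.96 m


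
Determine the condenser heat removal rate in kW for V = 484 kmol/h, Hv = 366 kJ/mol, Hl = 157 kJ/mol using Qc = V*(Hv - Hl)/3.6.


Qc = 484 * (366 - 157) / 3.6 = 484 * 209 / 3.6 = 28100

28100 kW


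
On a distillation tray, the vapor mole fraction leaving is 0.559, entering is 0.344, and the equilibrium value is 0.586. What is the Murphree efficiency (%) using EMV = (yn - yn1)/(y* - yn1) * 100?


Murphree vapor efficiency: EMV = (y_n - y_(n-1)) / (y*_n - y_(n-1)) * 100
EMV = (0.559 - 0.344) / (0.586 - 0.344) * 100 = 0.215 / 0.242 * 100 = 88.84

88.84 %


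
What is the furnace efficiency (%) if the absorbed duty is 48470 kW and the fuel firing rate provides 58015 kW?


Furnace efficiency = Q_absorbed / Q_fuel * 100
= 48470 / 58015 * 100 = 83.55

83.55 %


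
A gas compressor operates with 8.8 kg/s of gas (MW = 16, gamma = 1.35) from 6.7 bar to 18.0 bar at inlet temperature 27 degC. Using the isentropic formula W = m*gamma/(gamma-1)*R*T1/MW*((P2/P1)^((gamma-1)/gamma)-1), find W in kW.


Isentropic work: W = m*(gamma/(gamma-1))*(R*T1/MW)*((P2/P1)^((gamma-1)/gamma) - 1)
T1 = 27 + 273.15 = 300.15 K
Pressure ratio = 18.0 / 6.7 = 2.68657
Exponent = (1.35 - 1)/1.35 = 0.259259
(P2/P1)^exp - 1 = 2.68657^0.259259 - 1 = 0.292033
W = 8.8 * 1.35 / 0.35 * 8.314 * 300.15 / 16 * 0.292033 = 1546

1546 kW


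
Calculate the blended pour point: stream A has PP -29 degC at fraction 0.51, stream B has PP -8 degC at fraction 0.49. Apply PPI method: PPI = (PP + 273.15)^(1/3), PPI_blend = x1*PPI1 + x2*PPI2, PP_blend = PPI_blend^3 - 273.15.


PPI_1 = (-29 + 273.15)^(1/3) = 6.25008
PPI_2 = (-8 + 273.15)^(1/3) = 6.42437
PPI_blend = 0.51 * 6.25008 + 0.49 * 6.42437 = 6.335482
PP_blend = 6.335482^3 - 273.15 = 254.2957 - 273.15 = -18.85

-18.85 degC


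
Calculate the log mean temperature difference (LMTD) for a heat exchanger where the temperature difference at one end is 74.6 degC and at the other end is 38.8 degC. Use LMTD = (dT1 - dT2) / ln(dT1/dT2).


LMTD = (dT1 - dT2) / ln(dT1/dT2)
= (74.6 - 38.8) / ln(74.6 / 38.8) = 35.8 / 0.65372 = 54.76

54.76 degC


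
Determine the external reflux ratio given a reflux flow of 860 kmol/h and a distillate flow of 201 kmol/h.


Reflux ratio definition: R = L / D (liquid returned / distillate withdrawn)
L = 860 kmol/h, D = 201 kmol/h
R = 860 / 201 = 4.279

4.279


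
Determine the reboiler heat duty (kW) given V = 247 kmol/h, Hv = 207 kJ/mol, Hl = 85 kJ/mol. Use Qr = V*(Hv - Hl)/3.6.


Qr = 247 * (207 - 85) / 3.6 = 247 * 122 / 3.6 = 8371

8371 kW


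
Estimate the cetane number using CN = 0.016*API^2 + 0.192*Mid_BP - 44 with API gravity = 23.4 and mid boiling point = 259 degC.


CN = 0.016 * 23.4^2 + 0.192 * 259 - 44
CN = 8.76096 + 49.728 - 44 = 14.48896

14.48896


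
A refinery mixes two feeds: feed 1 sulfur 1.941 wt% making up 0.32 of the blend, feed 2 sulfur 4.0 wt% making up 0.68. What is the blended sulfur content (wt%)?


Linear sulfur blending: S_blend = x1*S1 + x2*S2
Contribution 1: 0.32 * 1.941 = 0.62112 wt%
Contribution 2: 0.68 * 4.0 = 2.72 wt%
S_blend = 0.62112 + 2.72 = 3.34112

3.34112 wt%


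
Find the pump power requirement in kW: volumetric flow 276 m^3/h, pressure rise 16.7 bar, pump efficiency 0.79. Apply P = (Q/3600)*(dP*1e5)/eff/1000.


Q = 276 / 3600 = 0.0766667 m^3/s
P = 0.0766667 * (16.7 * 1e5) / 0.79 / 1000 = 162.1

162.1 kW


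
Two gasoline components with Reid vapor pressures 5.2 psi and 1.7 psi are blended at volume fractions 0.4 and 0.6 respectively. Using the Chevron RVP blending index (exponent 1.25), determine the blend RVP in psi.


Chevron index: RVP_blend = (sum xi*RVPi^1.25)^(1/1.25)
RVP^1.25 terms: 0.4 * 5.2^1.25 + 0.6 * 1.7^1.25 = 4.30567
RVP_blend = 4.30567^(1/1.25) = 3.215

3.215 psi


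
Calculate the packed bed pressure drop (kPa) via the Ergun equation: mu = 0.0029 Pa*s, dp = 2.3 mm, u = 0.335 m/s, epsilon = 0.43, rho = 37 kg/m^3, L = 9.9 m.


dp = 2.3 mm = 0.0023 m
Viscous term = 150*0.0029*0.335*(1-0.43)^2 / (0.0023^2*0.43^3) = 112570
Inertial term = 1.75*37*0.335^2*(1-0.43) / (0.0023*0.43^3) = 22650.1
dP/L = 112570 + 22650.1 = 135220 Pa/m
dP = 135220 * 9.9 / 1000 = 1339 kPa

1339 kPa


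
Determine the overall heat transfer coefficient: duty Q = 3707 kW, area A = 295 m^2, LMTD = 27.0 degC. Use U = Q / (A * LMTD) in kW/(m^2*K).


From Q = U*A*LMTD, U = Q / (A * LMTD)
U = 3707 / (295 * 27.0) = 3707 / 7965 = 0.4654

0.4654 kW/(m^2*K)


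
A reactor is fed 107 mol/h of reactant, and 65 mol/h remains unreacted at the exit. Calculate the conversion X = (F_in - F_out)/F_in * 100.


X = (F_in - F_out) / F_in * 100
Moles reacted = 107 - 65 = 42
X = 42 / 107 * 100
= 0.3925 * 100
= 39.25 %

39.25 %


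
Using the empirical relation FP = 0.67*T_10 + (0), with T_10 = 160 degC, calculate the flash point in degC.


FP = 0.67 * 160 + (0) = 107.2

107.2 degC


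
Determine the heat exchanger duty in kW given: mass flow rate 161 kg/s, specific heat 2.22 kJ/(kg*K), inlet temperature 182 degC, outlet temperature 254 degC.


Q = m_dot * cp * delta_T
delta_T = 254 - 182 = 72 K
Q = 161 * 2.22 * 72
= 357.42 * 72
= 25734.24 kW

25734.24 kW


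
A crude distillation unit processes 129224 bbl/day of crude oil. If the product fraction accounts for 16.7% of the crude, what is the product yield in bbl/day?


Crude throughput = 129224 bbl/day
Fraction yield = 16.7%
yield = throughput * fraction / 100
yield = 129224 * 16.7 / 100 = 21580.408

21580.408 bbl/day


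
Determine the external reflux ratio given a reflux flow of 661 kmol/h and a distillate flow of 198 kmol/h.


Reflux ratio definition: R = L / D (liquid returned / distillate withdrawn)
L = 661 kmol/h, D = 198 kmol/h
R = 661 / 198 = 3.338

3.338


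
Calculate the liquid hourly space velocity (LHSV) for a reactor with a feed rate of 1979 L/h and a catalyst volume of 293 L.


LHSV = volumetric feed rate / catalyst volume
= 1979 L/h / 293 L
= 6.754 h^-1

6.754 h^-1


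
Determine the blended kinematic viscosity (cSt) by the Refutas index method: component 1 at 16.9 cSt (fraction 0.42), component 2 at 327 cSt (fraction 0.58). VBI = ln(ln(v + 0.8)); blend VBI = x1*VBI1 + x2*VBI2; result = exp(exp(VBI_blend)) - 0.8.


Refutas method: VBN_i = 14.534*ln(ln(visc_i + 0.8)) + 10.975, blended linearly by mass fraction; since VBN is linear in VBI_i = ln(ln(visc_i + 0.8)) and the fractions sum to 1, blend VBI directly: visc = exp(exp(VBI_blend)) - 0.8
VBI_1 = ln(ln(16.9 + 0.8)) = 1.05555
VBI_2 = ln(ln(327 + 0.8)) = 1.75655
VBI_blend = 0.42 * 1.05555 + 0.58 * 1.75655 = 1.46213
visc_blend = exp(exp(1.46213)) - 0.8 = 74.02

74.02 cSt


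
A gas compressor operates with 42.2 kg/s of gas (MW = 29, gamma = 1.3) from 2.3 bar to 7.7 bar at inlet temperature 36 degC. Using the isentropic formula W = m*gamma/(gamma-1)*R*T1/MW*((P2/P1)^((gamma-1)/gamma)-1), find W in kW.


Isentropic work: W = m*(gamma/(gamma-1))*(R*T1/MW)*((P2/P1)^((gamma-1)/gamma) - 1)
T1 = 36 + 273.15 = 309.15 K
Pressure ratio = 7.7 / 2.3 = 3.34783
Exponent = (1.3 - 1)/1.3 = 0.230769
(P2/P1)^exp - 1 = 3.34783^0.230769 - 1 = 0.321597
W = 42.2 * 1.3 / 0.3 * 8.314 * 309.15 / 29 * 0.321597 = 5212

5212 kW


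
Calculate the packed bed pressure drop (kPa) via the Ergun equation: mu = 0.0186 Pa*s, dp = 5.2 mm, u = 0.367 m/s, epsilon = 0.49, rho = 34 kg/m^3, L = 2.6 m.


dp = 5.2 mm = 0.0052 m
Viscous term = 150*0.0186*0.367*(1-0.49)^2 / (0.0052^2*0.49^3) = 83717.4
Inertial term = 1.75*34*0.367^2*(1-0.49) / (0.0052*0.49^3) = 6680.79
dP/L = 83717.4 + 6680.79 = 90398.2 Pa/m
dP = 90398.2 * 2.6 / 1000 = 235.0 kPa

235.0 kPa


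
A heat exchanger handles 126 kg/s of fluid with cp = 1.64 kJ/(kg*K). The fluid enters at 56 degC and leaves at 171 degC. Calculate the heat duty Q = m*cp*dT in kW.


Q = m_dot * cp * delta_T
delta_T = 171 - 56 = 115 K
Q = 126 * 1.64 * 115
= 206.64 * 115
= 23763.6 kW

23763.6 kW


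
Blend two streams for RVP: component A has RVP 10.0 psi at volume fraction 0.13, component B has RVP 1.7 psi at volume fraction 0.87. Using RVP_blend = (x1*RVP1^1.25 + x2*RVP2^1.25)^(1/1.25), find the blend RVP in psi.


Chevron index: RVP_blend = (sum xi*RVPi^1.25)^(1/1.25)
RVP^1.25 terms: 0.13 * 10.0^1.25 + 0.87 * 1.7^1.25 = 4.00057
RVP_blend = 4.00057^(1/1.25) = 3.032

3.032 psi


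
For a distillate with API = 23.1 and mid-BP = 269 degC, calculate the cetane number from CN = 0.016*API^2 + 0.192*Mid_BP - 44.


CN = 0.016 * 23.1^2 + 0.192 * 269 - 44
CN = 8.53776 + 51.648 - 44 = 16.18576

16.18576


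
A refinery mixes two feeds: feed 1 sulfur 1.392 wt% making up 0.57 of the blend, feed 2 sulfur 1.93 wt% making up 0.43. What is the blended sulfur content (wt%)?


Linear sulfur blending: S_blend = x1*S1 + x2*S2
Contribution 1: 0.57 * 1.392 = 0.79344 wt%
Contribution 2: 0.43 * 1.93 = 0.8299 wt%
S_blend = 0.79344 + 0.8299 = 1.62334

1.62334 wt%


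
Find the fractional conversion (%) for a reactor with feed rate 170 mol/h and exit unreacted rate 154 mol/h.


X = (F_in - F_out) / F_in * 100
Moles reacted = 170 - 154 = 16
X = 16 / 170 * 100
= 0.09412 * 100
= 9.412 %

9.412 %


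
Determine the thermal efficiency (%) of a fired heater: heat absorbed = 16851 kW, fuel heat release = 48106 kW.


Furnace efficiency = Q_absorbed / Q_fuel * 100
= 16851 / 48106 * 100 = 35.03

35.03 %


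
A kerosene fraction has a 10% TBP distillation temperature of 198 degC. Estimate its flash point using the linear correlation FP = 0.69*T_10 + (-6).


FP = 0.69 * 198 + (-6) = 130.62

130.62 degC


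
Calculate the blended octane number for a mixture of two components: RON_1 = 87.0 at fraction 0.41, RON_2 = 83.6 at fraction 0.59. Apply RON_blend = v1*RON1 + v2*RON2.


Linear blending: RON_blend = sum(vi * RONi)
Contribution 1: 0.41 * 87.0 = 35.67
Contribution 2: 0.59 * 83.6 = 49.324
RON_blend = 35.67 + 49.324 = 84.994

84.994


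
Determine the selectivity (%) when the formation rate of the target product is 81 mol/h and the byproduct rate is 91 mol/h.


Selectivity = desired / (desired + undesired) * 100
Total products = 81 + 91 = 172 mol/h
S = 81 / 172 * 100
= 0.4709 * 100
= 47.09 %

47.09 %


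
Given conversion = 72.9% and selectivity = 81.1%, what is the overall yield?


Overall yield = conversion (%) * selectivity (%) / 100
Conversion = 72.9%, Selectivity = 81.1%
Y = 72.9 * 81.1 / 100
= 59.1219 %

59.1219 %


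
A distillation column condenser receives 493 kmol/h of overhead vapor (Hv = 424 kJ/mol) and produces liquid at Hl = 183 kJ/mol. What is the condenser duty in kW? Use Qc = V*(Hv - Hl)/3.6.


Qc = 493 * (424 - 183) / 3.6 = 493 * 241 / 3.6 = 33000

33000 kW


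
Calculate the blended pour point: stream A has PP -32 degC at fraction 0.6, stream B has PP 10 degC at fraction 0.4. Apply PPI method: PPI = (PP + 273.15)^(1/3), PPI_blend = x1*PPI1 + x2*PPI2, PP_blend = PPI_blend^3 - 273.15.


PPI_1 = (-32 + 273.15)^(1/3) = 6.224375
PPI_2 = (10 + 273.15)^(1/3) = 6.566574
PPI_blend = 0.6 * 6.224375 + 0.4 * 6.566574 = 6.361255
PP_blend = 6.361255^3 - 273.15 = 257.4118 - 273.15 = -15.74

-15.74 degC


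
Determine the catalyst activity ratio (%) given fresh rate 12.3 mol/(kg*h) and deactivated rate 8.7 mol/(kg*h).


Activity (%) = (rate_used / rate_fresh) * 100
rate_used = 8.7, rate_fresh = 12.3
= (8.7 / 12.3) * 100
= 0.7073 * 100 = 70.73

70.73 %


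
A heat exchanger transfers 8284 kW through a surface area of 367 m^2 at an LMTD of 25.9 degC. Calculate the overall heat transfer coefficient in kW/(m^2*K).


From Q = U*A*LMTD, U = Q / (A * LMTD)
U = 8284 / (367 * 25.9) = 8284 / 9505.3 = 0.8715

0.8715 kW/(m^2*K)


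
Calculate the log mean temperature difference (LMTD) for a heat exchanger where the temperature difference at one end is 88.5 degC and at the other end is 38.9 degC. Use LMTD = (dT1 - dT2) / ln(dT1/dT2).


LMTD = (dT1 - dT2) / ln(dT1/dT2)
= (88.5 - 38.9) / ln(88.5 / 38.9) = 49.6 / 0.822008 = 60.34

60.34 degC


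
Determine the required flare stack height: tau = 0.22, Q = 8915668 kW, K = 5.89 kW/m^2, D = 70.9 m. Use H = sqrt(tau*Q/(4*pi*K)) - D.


tau*Q/(4*pi*K) = 0.22 * 8915668 / (4 * pi * 5.89) = 26500.3
sqrt(26500.3) = 162.789
H = 162.789 - 70.9 = 91.89

91.89 m


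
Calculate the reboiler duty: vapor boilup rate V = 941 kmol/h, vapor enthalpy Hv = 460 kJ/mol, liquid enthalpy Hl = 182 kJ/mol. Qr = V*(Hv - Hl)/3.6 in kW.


Qr = 941 * (460 - 182) / 3.6 = 941 * 278 / 3.6 = 72670

72670 kW


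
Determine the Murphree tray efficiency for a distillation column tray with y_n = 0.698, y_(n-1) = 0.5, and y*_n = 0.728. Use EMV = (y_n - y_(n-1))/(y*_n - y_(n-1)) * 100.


Murphree vapor efficiency: EMV = (y_n - y_(n-1)) / (y*_n - y_(n-1)) * 100
EMV = (0.698 - 0.5) / (0.728 - 0.5) * 100 = 0.198 / 0.228 * 100 = 86.84

86.84 %


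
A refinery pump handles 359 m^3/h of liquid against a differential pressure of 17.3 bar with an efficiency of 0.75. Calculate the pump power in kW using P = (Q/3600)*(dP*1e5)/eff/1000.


Q = 359 / 3600 = 0.0997222 m^3/s
P = 0.0997222 * (17.3 * 1e5) / 0.75 / 1000 = 230.0

230.0 kW


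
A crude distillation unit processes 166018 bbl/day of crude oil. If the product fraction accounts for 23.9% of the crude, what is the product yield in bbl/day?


Crude throughput = 166018 bbl/day
Fraction yield = 23.9%
yield = throughput * fraction / 100
yield = 166018 * 23.9 / 100 = 39678.302

39678.302 bbl/day


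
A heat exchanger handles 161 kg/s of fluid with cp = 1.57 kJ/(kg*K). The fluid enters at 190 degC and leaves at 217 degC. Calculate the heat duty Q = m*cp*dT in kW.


Q = m_dot * cp * delta_T
delta_T = 217 - 190 = 27 K
Q = 161 * 1.57 * 27
= 252.77 * 27
= 6824.79 kW

6824.79 kW


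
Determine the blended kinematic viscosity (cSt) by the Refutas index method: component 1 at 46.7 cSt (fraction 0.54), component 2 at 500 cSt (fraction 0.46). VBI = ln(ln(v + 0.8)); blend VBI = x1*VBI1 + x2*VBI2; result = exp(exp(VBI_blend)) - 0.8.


Refutas method: VBN_i = 14.534*ln(ln(visc_i + 0.8)) + 10.975, blended linearly by mass fraction; since VBN is linear in VBI_i = ln(ln(visc_i + 0.8)) and the fractions sum to 1, blend VBI directly: visc = exp(exp(VBI_blend)) - 0.8
VBI_1 = ln(ln(46.7 + 0.8)) = 1.35086
VBI_2 = ln(ln(500 + 0.8)) = 1.82716
VBI_blend = 0.54 * 1.35086 + 0.46 * 1.82716 = 1.56996
visc_blend = exp(exp(1.56996)) - 0.8 = 121.5

121.5 cSt


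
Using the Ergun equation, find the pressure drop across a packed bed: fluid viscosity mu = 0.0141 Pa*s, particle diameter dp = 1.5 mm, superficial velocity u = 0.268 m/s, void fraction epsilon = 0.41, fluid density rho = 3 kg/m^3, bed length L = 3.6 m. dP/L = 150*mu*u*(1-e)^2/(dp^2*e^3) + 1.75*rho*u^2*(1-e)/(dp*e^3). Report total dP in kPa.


dp = 1.5 mm = 0.0015 m
Viscous term = 150*0.0141*0.268*(1-0.41)^2 / (0.0015^2*0.41^3) = 1272370
Inertial term = 1.75*3*0.268^2*(1-0.41) / (0.0015*0.41^3) = 2151.98
dP/L = 1272370 + 2151.98 = 1274520 Pa/m
dP = 1274520 * 3.6 / 1000 = 4588 kPa

4588 kPa


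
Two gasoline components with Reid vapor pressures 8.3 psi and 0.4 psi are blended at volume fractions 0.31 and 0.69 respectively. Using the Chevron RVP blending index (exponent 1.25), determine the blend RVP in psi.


Chevron index: RVP_blend = (sum xi*RVPi^1.25)^(1/1.25)
RVP^1.25 terms: 0.31 * 8.3^1.25 + 0.69 * 0.4^1.25 = 4.58676
RVP_blend = 4.58676^(1/1.25) = 3.382

3.382 psi


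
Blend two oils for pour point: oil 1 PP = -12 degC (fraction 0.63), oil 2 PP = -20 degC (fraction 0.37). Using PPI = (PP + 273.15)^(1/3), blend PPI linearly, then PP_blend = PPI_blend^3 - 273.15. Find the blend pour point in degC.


PPI_1 = (-12 + 273.15)^(1/3) = 6.391901
PPI_2 = (-20 + 273.15)^(1/3) = 6.325953
PPI_blend = 0.63 * 6.391901 + 0.37 * 6.325953 = 6.3675
PP_blend = 6.3675^3 - 273.15 = 258.1706 - 273.15 = -14.98

-14.98 degC


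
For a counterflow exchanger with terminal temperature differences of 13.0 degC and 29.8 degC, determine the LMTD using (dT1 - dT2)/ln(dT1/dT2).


LMTD = (dT1 - dT2) / ln(dT1/dT2)
= (13.0 - 29.8) / ln(13.0 / 29.8) = -16.8 / -0.829559 = 20.25

20.25 degC


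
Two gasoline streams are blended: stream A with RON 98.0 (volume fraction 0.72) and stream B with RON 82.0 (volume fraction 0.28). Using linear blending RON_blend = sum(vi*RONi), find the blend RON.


Linear blending: RON_blend = sum(vi * RONi)
Contribution 1: 0.72 * 98.0 = 70.56
Contribution 2: 0.28 * 82.0 = 22.96
RON_blend = 70.56 + 22.96 = 93.52

93.52


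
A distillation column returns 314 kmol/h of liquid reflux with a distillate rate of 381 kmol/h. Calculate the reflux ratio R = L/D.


Reflux ratio definition: R = L / D (liquid returned / distillate withdrawn)
L = 314 kmol/h, D = 381 kmol/h
R = 314 / 381 = 0.8241

0.8241


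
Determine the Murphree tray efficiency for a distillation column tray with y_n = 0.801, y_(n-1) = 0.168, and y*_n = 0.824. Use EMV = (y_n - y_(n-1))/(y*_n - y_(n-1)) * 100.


Murphree vapor efficiency: EMV = (y_n - y_(n-1)) / (y*_n - y_(n-1)) * 100
EMV = (0.801 - 0.168) / (0.824 - 0.168) * 100 = 0.633 / 0.656 * 100 = 96.49

96.49 %


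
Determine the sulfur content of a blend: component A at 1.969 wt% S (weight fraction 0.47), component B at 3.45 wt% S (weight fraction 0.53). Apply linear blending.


Linear sulfur blending: S_blend = x1*S1 + x2*S2
Contribution 1: 0.47 * 1.969 = 0.92543 wt%
Contribution 2: 0.53 * 3.45 = 1.8285 wt%
S_blend = 0.92543 + 1.8285 = 2.75393

2.75393 wt%


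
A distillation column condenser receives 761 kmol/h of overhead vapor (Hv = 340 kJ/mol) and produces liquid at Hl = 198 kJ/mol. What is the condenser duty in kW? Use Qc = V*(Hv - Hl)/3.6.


Qc = 761 * (340 - 198) / 3.6 = 761 * 142 / 3.6 = 30020

30020 kW


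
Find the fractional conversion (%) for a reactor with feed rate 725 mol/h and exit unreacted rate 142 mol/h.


X = (F_in - F_out) / F_in * 100
Moles reacted = 725 - 142 = 583
X = 583 / 725 * 100
= 0.8041 * 100
= 80.41 %

80.41 %


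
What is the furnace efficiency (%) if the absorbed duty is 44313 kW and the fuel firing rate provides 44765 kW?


Furnace efficiency = Q_absorbed / Q_fuel * 100
= 44313 / 44765 * 100 = 98.99

98.99 %


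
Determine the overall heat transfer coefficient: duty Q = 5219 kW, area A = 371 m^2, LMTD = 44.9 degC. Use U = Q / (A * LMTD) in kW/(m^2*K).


From Q = U*A*LMTD, U = Q / (A * LMTD)
U = 5219 / (371 * 44.9) = 5219 / 16657.9 = 0.3133

0.3133 kW/(m^2*K)


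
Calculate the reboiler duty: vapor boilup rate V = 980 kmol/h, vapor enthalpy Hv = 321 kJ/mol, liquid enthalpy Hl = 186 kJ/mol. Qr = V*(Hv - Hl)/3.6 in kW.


Qr = 980 * (321 - 186) / 3.6 = 980 * 135 / 3.6 = 36750

36750 kW


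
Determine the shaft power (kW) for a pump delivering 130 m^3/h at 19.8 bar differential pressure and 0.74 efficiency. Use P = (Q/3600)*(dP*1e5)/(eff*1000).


Q = 130 / 3600 = 0.0361111 m^3/s
P = 0.0361111 * (19.8 * 1e5) / 0.74 / 1000 = 96.62

96.62 kW


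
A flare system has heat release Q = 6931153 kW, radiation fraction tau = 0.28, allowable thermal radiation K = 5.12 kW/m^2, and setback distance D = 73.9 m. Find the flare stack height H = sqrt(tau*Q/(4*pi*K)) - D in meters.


tau*Q/(4*pi*K) = 0.28 * 6931153 / (4 * pi * 5.12) = 30163.6
sqrt(30163.6) = 173.677
H = 173.677 - 73.9 = 99.78

99.78 m


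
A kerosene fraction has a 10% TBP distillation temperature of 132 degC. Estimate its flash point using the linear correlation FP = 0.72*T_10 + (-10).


FP = 0.72 * 132 + (-10) = 85.04

85.04 degC


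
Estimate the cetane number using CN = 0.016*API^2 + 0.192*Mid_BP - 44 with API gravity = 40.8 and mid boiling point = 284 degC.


CN = 0.016 * 40.8^2 + 0.192 * 284 - 44
CN = 26.63424 + 54.528 - 44 = 37.16224

37.16224


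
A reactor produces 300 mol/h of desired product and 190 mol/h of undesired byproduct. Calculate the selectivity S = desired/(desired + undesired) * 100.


Selectivity = desired / (desired + undesired) * 100
Total products = 300 + 190 = 490 mol/h
S = 300 / 490 * 100
= 0.6122 * 100
= 61.22 %

61.22 %


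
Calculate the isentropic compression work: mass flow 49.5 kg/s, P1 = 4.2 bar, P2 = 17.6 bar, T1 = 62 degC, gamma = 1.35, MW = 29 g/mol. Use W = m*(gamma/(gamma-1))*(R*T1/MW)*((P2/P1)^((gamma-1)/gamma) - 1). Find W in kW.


Isentropic work: W = m*(gamma/(gamma-1))*(R*T1/MW)*((P2/P1)^((gamma-1)/gamma) - 1)
T1 = 62 + 273.15 = 335.15 K
Pressure ratio = 17.6 / 4.2 = 4.19048
Exponent = (1.35 - 1)/1.35 = 0.259259
(P2/P1)^exp - 1 = 4.19048^0.259259 - 1 = 0.449865
W = 49.5 * 1.35 / 0.35 * 8.314 * 335.15 / 29 * 0.449865 = 8253

8253 kW


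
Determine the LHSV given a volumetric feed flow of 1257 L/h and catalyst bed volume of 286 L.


LHSV = volumetric feed rate / catalyst volume
= 1257 L/h / 286 L
= 4.395 h^-1

4.395 h^-1


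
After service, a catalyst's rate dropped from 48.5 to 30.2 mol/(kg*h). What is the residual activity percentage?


Activity (%) = (rate_used / rate_fresh) * 100
rate_used = 30.2, rate_fresh = 48.5
= (30.2 / 48.5) * 100
= 0.6227 * 100 = 62.27

62.27 %


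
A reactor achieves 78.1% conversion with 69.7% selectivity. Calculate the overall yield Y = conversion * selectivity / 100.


Overall yield = conversion (%) * selectivity (%) / 100
Conversion = 78.1%, Selectivity = 69.7%
Y = 78.1 * 69.7 / 100
= 54.4357 %

54.4357 %


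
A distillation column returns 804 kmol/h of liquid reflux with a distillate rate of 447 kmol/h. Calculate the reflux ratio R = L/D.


Reflux ratio definition: R = L / D (liquid returned / distillate withdrawn)
L = 804 kmol/h, D = 447 kmol/h
R = 804 / 447 = 1.799

1.799


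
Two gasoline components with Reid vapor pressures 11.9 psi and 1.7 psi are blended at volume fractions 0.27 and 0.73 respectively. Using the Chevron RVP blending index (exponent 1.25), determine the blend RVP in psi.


Chevron index: RVP_blend = (sum xi*RVPi^1.25)^(1/1.25)
RVP^1.25 terms: 0.27 * 11.9^1.25 + 0.73 * 1.7^1.25 = 7.38462
RVP_blend = 7.38462^(1/1.25) = 4.951

4.951 psi


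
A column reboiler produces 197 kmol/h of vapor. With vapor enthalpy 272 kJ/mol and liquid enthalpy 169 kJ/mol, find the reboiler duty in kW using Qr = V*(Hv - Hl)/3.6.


Qr = 197 * (272 - 169) / 3.6 = 197 * 103 / 3.6 = 5636

5636 kW


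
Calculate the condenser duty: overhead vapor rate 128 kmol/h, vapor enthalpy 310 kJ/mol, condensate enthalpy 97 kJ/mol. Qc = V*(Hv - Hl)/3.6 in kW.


Qc = 128 * (310 - 97) / 3.6 = 128 * 213 / 3.6 = 7573

7573 kW


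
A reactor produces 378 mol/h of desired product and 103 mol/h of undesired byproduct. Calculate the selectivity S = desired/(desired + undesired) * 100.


Selectivity = desired / (desired + undesired) * 100
Total products = 378 + 103 = 481 mol/h
S = 378 / 481 * 100
= 0.7859 * 100
= 78.59 %

78.59 %


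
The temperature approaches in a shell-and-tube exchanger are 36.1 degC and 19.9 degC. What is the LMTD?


LMTD = (dT1 - dT2) / ln(dT1/dT2)
= (36.1 - 19.9) / ln(36.1 / 19.9) = 16.2 / 0.595573 = 27.20

27.20 degC


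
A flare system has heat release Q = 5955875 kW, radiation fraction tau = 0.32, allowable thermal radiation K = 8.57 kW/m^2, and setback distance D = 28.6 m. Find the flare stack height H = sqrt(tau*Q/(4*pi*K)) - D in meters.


tau*Q/(4*pi*K) = 0.32 * 5955875 / (4 * pi * 8.57) = 17697.2
sqrt(17697.2) = 133.031
H = 133.031 - 28.6 = 104.4

104.4 m


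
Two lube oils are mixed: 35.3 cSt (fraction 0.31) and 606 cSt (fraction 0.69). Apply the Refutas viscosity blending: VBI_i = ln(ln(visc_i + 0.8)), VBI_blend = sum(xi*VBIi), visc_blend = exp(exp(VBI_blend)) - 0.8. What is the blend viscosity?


Refutas method: VBN_i = 14.534*ln(ln(visc_i + 0.8)) + 10.975, blended linearly by mass fraction; since VBN is linear in VBI_i = ln(ln(visc_i + 0.8)) and the fractions sum to 1, blend VBI directly: visc = exp(exp(VBI_blend)) - 0.8
VBI_1 = ln(ln(35.3 + 0.8)) = 1.27712
VBI_2 = ln(ln(606 + 0.8)) = 1.85758
VBI_blend = 0.31 * 1.27712 + 0.69 * 1.85758 = 1.67764
visc_blend = exp(exp(1.67764)) - 0.8 = 210.4

210.4 cSt


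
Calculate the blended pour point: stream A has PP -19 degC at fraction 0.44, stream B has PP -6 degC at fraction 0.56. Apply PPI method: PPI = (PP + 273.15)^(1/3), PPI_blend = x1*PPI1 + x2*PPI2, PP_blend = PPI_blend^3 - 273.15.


PPI_1 = (-19 + 273.15)^(1/3) = 6.334272
PPI_2 = (-6 + 273.15)^(1/3) = 6.440482
PPI_blend = 0.44 * 6.334272 + 0.56 * 6.440482 = 6.39375
PP_blend = 6.39375^3 - 273.15 = 261.3767 - 273.15 = -11.77

-11.77 degC


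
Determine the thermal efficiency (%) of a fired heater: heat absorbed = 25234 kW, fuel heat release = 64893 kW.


Furnace efficiency = Q_absorbed / Q_fuel * 100
= 25234 / 64893 * 100 = 38.89

38.89 %


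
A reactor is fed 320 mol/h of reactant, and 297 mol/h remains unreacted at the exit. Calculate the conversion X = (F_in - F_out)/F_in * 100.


X = (F_in - F_out) / F_in * 100
Moles reacted = 320 - 297 = 23
X = 23 / 320 * 100
= 0.07187 * 100
= 7.187 %

7.187 %


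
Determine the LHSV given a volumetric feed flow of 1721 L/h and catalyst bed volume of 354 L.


LHSV = volumetric feed rate / catalyst volume
= 1721 L/h / 354 L
= 4.862 h^-1

4.862 h^-1


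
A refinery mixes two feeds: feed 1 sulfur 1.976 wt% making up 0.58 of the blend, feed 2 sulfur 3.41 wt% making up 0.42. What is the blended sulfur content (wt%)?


Linear sulfur blending: S_blend = x1*S1 + x2*S2
Contribution 1: 0.58 * 1.976 = 1.14608 wt%
Contribution 2: 0.42 * 3.41 = 1.4322 wt%
S_blend = 1.14608 + 1.4322 = 2.57828

2.57828 wt%


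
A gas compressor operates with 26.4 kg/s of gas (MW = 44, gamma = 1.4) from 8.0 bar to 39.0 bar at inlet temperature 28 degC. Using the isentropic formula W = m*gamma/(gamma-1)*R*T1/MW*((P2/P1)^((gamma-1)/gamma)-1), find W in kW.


Isentropic work: W = m*(gamma/(gamma-1))*(R*T1/MW)*((P2/P1)^((gamma-1)/gamma) - 1)
T1 = 28 + 273.15 = 301.15 K
Pressure ratio = 39.0 / 8.0 = 4.875
Exponent = (1.4 - 1)/1.4 = 0.285714
(P2/P1)^exp - 1 = 4.875^0.285714 - 1 = 0.572403
W = 26.4 * 1.4 / 0.4 * 8.314 * 301.15 / 44 * 0.572403 = 3010

3010 kW


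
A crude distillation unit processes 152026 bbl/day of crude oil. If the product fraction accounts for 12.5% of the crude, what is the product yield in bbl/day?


Crude throughput = 152026 bbl/day
Fraction yield = 12.5%
yield = throughput * fraction / 100
yield = 152026 * 12.5 / 100 = 19003.25

19003.25 bbl/day


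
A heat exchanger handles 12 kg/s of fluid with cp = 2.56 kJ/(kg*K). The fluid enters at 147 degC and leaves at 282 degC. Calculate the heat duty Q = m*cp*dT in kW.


Q = m_dot * cp * delta_T
delta_T = 282 - 147 = 135 K
Q = 12 * 2.56 * 135
= 30.72 * 135
= 4147.2 kW

4147.2 kW


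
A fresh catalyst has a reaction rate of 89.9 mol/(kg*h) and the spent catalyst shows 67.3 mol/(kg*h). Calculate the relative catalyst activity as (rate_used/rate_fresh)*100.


Activity (%) = (rate_used / rate_fresh) * 100
rate_used = 67.3, rate_fresh = 89.9
= (67.3 / 89.9) * 100
= 0.7486 * 100 = 74.86

74.86 %


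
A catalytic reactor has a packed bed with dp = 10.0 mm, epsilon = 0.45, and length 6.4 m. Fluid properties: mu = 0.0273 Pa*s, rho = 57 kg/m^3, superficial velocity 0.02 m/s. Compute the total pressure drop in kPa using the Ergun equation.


dp = 10.0 mm = 0.01 m
Viscous term = 150*0.0273*0.02*(1-0.45)^2 / (0.01^2*0.45^3) = 2718.77
Inertial term = 1.75*57*0.02^2*(1-0.45) / (0.01*0.45^3) = 24.0823
dP/L = 2718.77 + 24.0823 = 2742.85 Pa/m
dP = 2742.85 * 6.4 / 1000 = 17.55 kPa

17.55 kPa


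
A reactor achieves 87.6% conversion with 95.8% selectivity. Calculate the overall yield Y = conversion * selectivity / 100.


Overall yield = conversion (%) * selectivity (%) / 100
Conversion = 87.6%, Selectivity = 95.8%
Y = 87.6 * 95.8 / 100
= 83.9208 %

83.9208 %


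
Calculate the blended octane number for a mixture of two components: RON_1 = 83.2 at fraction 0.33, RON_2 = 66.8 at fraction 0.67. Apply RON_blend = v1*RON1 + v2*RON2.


Linear blending: RON_blend = sum(vi * RONi)
Contribution 1: 0.33 * 83.2 = 27.456
Contribution 2: 0.67 * 66.8 = 44.756
RON_blend = 27.456 + 44.756 = 72.212

72.212


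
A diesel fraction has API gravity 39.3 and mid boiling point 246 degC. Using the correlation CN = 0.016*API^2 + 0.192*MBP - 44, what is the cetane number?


CN = 0.016 * 39.3^2 + 0.192 * 246 - 44
CN = 24.71184 + 47.232 - 44 = 27.94384

27.94384


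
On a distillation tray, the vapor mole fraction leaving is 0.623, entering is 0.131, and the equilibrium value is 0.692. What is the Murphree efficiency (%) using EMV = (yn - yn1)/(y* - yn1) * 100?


Murphree vapor efficiency: EMV = (y_n - y_(n-1)) / (y*_n - y_(n-1)) * 100
EMV = (0.623 - 0.131) / (0.692 - 0.131) * 100 = 0.492 / 0.561 * 100 = 87.70

87.70 %


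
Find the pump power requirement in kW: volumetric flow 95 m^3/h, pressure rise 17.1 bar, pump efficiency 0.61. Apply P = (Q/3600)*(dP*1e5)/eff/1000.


Q = 95 / 3600 = 0.0263889 m^3/s
P = 0.0263889 * (17.1 * 1e5) / 0.61 / 1000 = 73.98

73.98 kW


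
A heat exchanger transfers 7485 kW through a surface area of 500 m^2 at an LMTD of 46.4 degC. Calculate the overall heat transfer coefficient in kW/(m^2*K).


From Q = U*A*LMTD, U = Q / (A * LMTD)
U = 7485 / (500 * 46.4) = 7485 / 23200 = 0.3226

0.3226 kW/(m^2*K)


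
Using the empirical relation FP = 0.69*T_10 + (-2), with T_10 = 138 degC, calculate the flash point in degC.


FP = 0.69 * 138 + (-2) = 93.22

93.22 degC


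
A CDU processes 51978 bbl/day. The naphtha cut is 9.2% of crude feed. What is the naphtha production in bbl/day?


Crude throughput = 51978 bbl/day
Fraction yield = 9.2%
yield = throughput * fraction / 100
yield = 51978 * 9.2 / 100 = 4781.976

4781.976 bbl/day
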